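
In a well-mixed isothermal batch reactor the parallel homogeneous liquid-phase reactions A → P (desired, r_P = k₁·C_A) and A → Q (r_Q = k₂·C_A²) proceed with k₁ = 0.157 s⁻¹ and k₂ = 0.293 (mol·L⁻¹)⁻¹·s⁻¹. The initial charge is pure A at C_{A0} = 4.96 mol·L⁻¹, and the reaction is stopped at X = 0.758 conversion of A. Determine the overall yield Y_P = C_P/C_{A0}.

0.124

C_A = C_{A0}(1−X) = 1.200 mol·L⁻¹.
Along a PFR/batch, dC_P/dC_A = −r_P/(r_P+r_Q) = −k₁/(k₁+k₂·C_A).
Integrating from C_{A0} to C_A: C_P = (0.157/0.293)·ln[(0.157+0.293·4.96)/(0.157+0.293·1.20)] = 0.5358·ln(1.610/0.5087) = 0.6175 mol·L⁻¹.
Y_P = C_P/C_{A0} = 0.6175/4.96 = 0.124.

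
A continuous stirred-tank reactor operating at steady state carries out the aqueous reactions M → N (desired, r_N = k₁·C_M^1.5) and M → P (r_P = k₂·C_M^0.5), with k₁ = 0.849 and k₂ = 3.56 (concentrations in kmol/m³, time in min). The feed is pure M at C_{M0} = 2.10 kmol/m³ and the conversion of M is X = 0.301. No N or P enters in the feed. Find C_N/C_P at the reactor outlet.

0.350

Exit C_M = C_{M0}(1−X) = 2.10×0.699 = 1.468 kmol/m³.
Rates in a CSTR are evaluated at the outlet concentration: r_N = 0.849×1.468^1.5 = 1.510, r_P = 3.56×1.468^0.5 = 4.313.
Overall selectivity = C_N/C_P = r_Nτ/(r_Pτ) = r_N/r_P = 0.350.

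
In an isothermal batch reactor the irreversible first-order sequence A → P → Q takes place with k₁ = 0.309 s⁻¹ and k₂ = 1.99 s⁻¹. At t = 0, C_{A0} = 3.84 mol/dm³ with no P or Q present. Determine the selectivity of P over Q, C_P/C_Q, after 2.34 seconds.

Solving the coupled first-order balances gives C_P(t) = [k₁/(k₂−k₁)]·C_{A0}·(e^(−k₁t) − e^(−k₂t)).
e^(−k₁t) = e^(−0.309×2.34) = e^(−0.7231) = 0.4853; e^(−k₂t) = e^(−4.657) = 0.009499.
C_P = 0.309×3.84/(1.99−0.309) × (0.4853−0.009499) = 0.7059×0.4758 = 0.3358 mol/dm³.
C_A = C_{A0}e^(−k₁t) = 1.863 mol/dm³, so C_Q = C_{A0}−C_A−C_P = 1.641 mol/dm³; C_P/C_Q = 0.205.

0.205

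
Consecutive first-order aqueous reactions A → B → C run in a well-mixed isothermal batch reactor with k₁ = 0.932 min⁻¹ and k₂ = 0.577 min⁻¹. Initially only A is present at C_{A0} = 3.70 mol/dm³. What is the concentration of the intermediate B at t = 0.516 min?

Solving the coupled first-order balances gives C_B(t) = [k₁/(k₂−k₁)]·C_{A0}·(e^(−k₁t) − e^(−k₂t)).
e^(−k₁t) = e^(−0.932×0.516) = e^(−0.4809) = 0.6182; e^(−k₂t) = e^(−0.2977) = 0.7425.
C_B = 0.932×3.70/(0.577−0.932) × (0.6182−0.7425) = (-9.714)×(-0.1243) = 1.207 mol/dm³.

1.21 mol/dm³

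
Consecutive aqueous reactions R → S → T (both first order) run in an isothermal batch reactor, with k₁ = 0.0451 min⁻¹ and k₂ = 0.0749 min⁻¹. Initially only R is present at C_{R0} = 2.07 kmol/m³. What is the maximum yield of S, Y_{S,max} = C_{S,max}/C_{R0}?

0.279

At the optimum, C_{S,max}/C_{R0} = (k₁/k₂)^[k₂/(k₂−k₁)].
= (0.0451/0.0749)^(0.0749/(0.0749−0.0451)) = (0.6021)^(2.513) = 0.2794.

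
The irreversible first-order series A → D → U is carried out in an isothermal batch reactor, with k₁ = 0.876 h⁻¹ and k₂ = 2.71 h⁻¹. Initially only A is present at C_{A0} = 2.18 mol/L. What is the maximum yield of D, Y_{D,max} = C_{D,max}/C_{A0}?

Evaluating C_D at t_opt = ln(k₂/k₁)/(k₂−k₁) gives C_{D,max}/C_{A0} = (k₁/k₂)^[k₂/(k₂−k₁)].
= (0.876/2.71)^(2.71/(2.71−0.876)) = (0.3232)^(1.478) = 0.1885.

0.188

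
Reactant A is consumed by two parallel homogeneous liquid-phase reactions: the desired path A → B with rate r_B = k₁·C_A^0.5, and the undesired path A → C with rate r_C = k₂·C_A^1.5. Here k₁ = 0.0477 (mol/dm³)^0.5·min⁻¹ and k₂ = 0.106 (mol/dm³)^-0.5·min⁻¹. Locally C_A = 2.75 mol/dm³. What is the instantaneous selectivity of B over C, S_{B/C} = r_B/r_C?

S_{B/C} = r_B/r_C = (k₁·C_A^0.5)/(k₂·C_A^1.5) = (k₁/k₂)·C_A⁻¹.
= (0.0477×2.750^0.5) / (0.106×2.750^1.5) = 0.07910/0.4834 = 0.164.

0.164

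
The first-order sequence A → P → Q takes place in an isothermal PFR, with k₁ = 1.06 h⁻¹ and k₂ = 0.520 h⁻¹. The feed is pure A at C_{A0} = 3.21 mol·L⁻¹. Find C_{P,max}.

For a first-order series the maximum intermediate yield is C_{P,max}/C_{A0} = (k₁/k₂)^[k₂/(k₂−k₁)].
= (1.06/0.520)^(0.520/(0.520−1.06)) = (2.038)^(-0.9630) = 0.5037.
C_{P,max} = 0.5037×3.21 = 1.62 mol·L⁻¹.

1.62 mol·L⁻¹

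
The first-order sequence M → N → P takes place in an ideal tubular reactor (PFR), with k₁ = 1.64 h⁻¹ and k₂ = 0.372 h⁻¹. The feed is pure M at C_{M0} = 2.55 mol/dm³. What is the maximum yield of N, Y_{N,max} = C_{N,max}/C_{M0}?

0.647

For a first-order series the maximum intermediate yield is C_{N,max}/C_{M0} = (k₁/k₂)^[k₂/(k₂−k₁)].
= (1.64/0.372)^(0.372/(0.372−1.64)) = (4.409)^(-0.2934) = 0.6471.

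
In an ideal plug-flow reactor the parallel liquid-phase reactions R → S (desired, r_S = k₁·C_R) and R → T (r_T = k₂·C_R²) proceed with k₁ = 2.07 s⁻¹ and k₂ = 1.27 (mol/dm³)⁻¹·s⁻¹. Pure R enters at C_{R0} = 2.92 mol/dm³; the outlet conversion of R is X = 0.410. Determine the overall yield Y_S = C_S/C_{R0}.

0.170

C_R = C_{R0}(1−X) = 1.723 mol/dm³.
Along a PFR/batch, dC_S/dC_R = −r_S/(r_S+r_T) = −k₁/(k₁+k₂·C_R).
Integrating from C_{R0} to C_R: C_S = (2.07/1.27)·ln[(2.07+1.27·2.92)/(2.07+1.27·1.72)] = 1.630·ln(5.778/4.258) = 0.4977 mol/dm³.
Y_S = C_S/C_{R0} = 0.4977/2.92 = 0.170.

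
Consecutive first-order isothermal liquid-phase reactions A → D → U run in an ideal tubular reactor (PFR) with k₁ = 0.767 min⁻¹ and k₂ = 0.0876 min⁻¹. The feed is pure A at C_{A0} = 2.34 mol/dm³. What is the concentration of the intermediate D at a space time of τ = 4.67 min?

1.68 mol/dm³

The intermediate concentration in a first-order A→B→C sequence is C_D = k₁C_{A0}(e^(−k₁τ) − e^(−k₂τ))/(k₂−k₁).
e^(−k₁τ) = e^(−0.767×4.67) = e^(−3.582) = 0.02782; e^(−k₂τ) = e^(−0.4091) = 0.6643.
C_D = 0.767×2.34/(0.0876−0.767) × (0.02782−0.6643) = (-2.642)×(-0.6364) = 1.681 mol/dm³.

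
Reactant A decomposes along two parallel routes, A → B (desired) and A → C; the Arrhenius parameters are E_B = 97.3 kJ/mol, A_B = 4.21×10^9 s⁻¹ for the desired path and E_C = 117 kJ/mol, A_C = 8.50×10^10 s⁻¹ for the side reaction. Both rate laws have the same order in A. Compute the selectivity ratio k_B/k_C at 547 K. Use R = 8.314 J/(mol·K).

3.77

k_B/k_C = (A_B/A_C)·exp[−(E_B−E_C)/(RT)] = (A_B/A_C)·exp[(E_C−E_B)/(RT)].
(E_C−E_B)/(RT) = (117−97.3)×10³/(8.314×547) = 19700/4548 = 4.332.
k_B/k_C = (4.21×10^9/8.50×10^10)·exp(4.332) = 0.04953 × 76.08 = 3.77.
Since E_B < E_C, lowering the temperature improves selectivity toward B.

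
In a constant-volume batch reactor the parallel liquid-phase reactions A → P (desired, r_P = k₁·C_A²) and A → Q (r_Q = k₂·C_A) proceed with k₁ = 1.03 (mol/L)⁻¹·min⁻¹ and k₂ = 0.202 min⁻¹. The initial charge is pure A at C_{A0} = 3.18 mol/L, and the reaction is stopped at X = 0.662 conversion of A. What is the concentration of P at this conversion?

1.91 mol/L

C_A = C_{A0}(1−X) = 1.075 mol/L.
Along a PFR/batch, dC_Q/dC_A = −r_Q/(r_P+r_Q) = −k₂/(k₂+k₁·C_A).
Integrating from C_{A0} to C_A: C_Q = (0.202/1.03)·ln[(0.202+1.03·3.18)/(0.202+1.03·1.07)] = 0.1961·ln(3.477/1.309) = 0.1916 mol/L.
Then C_P = (C_{A0}−C_A) − C_Q = 2.105 − 0.1916 = 1.914 mol/L.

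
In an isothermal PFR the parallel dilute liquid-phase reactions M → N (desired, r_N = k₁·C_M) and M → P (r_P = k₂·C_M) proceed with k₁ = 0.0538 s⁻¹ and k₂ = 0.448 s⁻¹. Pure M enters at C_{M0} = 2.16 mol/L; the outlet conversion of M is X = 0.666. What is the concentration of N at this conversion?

0.154 mol/L

C_M = C_{M0}(1−X) = 0.7214 mol/L.
Both paths are first order in M, so the instantaneous fraction to N is constant: dC_N/d(−C_M) = k₁/(k₁+k₂) = 0.1072.
C_N = 0.1072·(C_{M0}−C_M) = 0.1072×1.439 = 0.154 mol/L.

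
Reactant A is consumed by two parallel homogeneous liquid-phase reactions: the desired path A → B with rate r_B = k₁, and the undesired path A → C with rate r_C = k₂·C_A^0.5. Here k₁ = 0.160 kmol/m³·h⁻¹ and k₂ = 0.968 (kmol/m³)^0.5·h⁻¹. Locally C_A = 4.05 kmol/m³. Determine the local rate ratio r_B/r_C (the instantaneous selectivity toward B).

S_{B/C} = r_B/r_C = (k₁)/(k₂·C_A^0.5) = (k₁/k₂)·C_A^-0.5.
= (0.160) / (0.968×4.050^0.5) = 0.1600/1.948 = 0.0821.
The undesired path is higher order in A, so low C_A (CSTR or dilute feed) favours B.

0.0821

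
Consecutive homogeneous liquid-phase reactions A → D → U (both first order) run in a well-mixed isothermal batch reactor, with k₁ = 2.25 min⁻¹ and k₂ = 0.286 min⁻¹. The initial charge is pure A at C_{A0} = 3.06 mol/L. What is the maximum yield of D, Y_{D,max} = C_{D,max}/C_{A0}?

Evaluating C_D at t_opt = ln(k₂/k₁)/(k₂−k₁) gives C_{D,max}/C_{A0} = (k₁/k₂)^[k₂/(k₂−k₁)].
= (2.25/0.286)^(0.286/(0.286−2.25)) = (7.867)^(-0.1456) = 0.7405.

0.741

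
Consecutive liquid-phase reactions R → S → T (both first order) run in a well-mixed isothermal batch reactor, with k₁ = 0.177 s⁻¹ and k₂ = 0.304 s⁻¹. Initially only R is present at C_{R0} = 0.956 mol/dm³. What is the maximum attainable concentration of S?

0.262 mol/dm³

At the optimum, C_{S,max}/C_{R0} = (k₁/k₂)^[k₂/(k₂−k₁)].
= (0.177/0.304)^(0.304/(0.304−0.177)) = (0.5822)^(2.394) = 0.2740.
C_{S,max} = 0.2740×0.956 = 0.262 mol/dm³.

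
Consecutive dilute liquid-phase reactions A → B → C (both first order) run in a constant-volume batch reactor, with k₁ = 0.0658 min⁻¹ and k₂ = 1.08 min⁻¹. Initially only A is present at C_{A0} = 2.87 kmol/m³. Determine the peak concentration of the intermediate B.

0.146 kmol/m³

At the optimum, C_{B,max}/C_{A0} = (k₁/k₂)^[k₂/(k₂−k₁)].
= (0.0658/1.08)^(1.08/(1.08−0.0658)) = (0.06093)^(1.065) = 0.05081.
C_{B,max} = 0.05081×2.87 = 0.146 kmol/m³.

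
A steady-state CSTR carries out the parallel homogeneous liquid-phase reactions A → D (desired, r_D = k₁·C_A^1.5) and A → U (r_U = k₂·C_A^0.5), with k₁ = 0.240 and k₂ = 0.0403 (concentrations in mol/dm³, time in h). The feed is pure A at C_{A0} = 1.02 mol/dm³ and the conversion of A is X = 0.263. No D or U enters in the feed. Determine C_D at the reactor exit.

0.219 mol/dm³

Exit C_A = C_{A0}(1−X) = 1.02×0.737 = 0.7517 mol/dm³.
Rates in a CSTR are evaluated at the outlet concentration: r_D = 0.240×0.7517^1.5 = 0.1564, r_U = 0.0403×0.7517^0.5 = 0.03494.
Fraction of consumed A going to D: r_D/(r_D+r_U) = 0.8174.
C_D = 0.8174·C_{A0}·X = 0.8174×1.02×0.263 = 0.219 mol/dm³.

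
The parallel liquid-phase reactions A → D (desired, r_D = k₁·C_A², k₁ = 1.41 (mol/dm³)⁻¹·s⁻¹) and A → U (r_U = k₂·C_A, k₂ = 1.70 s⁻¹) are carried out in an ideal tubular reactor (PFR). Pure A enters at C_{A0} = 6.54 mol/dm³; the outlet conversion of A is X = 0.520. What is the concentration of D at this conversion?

2.70 mol/dm³

C_A = C_{A0}(1−X) = 3.139 mol/dm³.
Along a PFR/batch, dC_U/dC_A = −r_U/(r_D+r_U) = −k₂/(k₂+k₁·C_A).
Integrating from C_{A0} to C_A: C_U = (1.70/1.41)·ln[(1.70+1.41·6.54)/(1.70+1.41·3.14)] = 1.206·ln(10.92/6.126) = 0.6970 mol/dm³.
Then C_D = (C_{A0}−C_A) − C_U = 3.401 − 0.6970 = 2.704 mol/dm³.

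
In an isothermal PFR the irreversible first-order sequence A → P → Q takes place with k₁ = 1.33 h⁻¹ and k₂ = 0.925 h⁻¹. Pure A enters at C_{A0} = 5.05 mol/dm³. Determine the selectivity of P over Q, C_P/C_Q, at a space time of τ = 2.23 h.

Solving the coupled first-order balances gives C_P(τ) = [k₁/(k₂−k₁)]·C_{A0}·(e^(−k₁τ) − e^(−k₂τ)).
e^(−k₁τ) = e^(−1.33×2.23) = e^(−2.966) = 0.05151; e^(−k₂τ) = e^(−2.063) = 0.1271.
C_P = 1.33×5.05/(0.925−1.33) × (0.05151−0.1271) = (-16.58)×(-0.07559) = 1.254 mol/dm³.
C_A = C_{A0}e^(−k₁τ) = 0.2601 mol/dm³, so C_Q = C_{A0}−C_A−C_P = 3.536 mol/dm³; C_P/C_Q = 0.354.

0.354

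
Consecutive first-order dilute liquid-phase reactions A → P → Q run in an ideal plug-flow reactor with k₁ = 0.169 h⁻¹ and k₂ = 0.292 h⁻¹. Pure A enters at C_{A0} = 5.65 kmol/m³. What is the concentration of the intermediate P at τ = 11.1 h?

0.886 kmol/m³

For first-order series with pure A initially, C_P(τ) = k₁C_{A0}/(k₂−k₁)·(e^(−k₁τ) − e^(−k₂τ)).
e^(−k₁τ) = e^(−0.169×11.1) = e^(−1.876) = 0.1532; e^(−k₂τ) = e^(−3.241) = 0.03912.
C_P = 0.169×5.65/(0.292−0.169) × (0.1532−0.03912) = 7.763×0.1141 = 0.8858 kmol/m³.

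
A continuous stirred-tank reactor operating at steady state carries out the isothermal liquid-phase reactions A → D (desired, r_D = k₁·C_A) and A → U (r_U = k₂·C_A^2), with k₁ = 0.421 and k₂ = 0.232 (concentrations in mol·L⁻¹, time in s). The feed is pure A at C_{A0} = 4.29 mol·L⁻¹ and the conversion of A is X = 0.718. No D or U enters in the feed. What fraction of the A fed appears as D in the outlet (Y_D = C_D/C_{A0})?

0.431

Exit C_A = C_{A0}(1−X) = 4.29×0.282 = 1.210 mol·L⁻¹.
A CSTR operates uniformly at the exit composition, giving r_D = 0.5093 and r_U = 0.3395 (each k·C_A^n at C_A = 1.210).
Fraction of consumed A going to D: r_D/(r_D+r_U) = 0.6000.
C_D = 0.6000·C_{A0}·X = 0.6000×4.29×0.718 = 1.85 mol·L⁻¹; Y_D = C_D/C_{A0} = 0.431.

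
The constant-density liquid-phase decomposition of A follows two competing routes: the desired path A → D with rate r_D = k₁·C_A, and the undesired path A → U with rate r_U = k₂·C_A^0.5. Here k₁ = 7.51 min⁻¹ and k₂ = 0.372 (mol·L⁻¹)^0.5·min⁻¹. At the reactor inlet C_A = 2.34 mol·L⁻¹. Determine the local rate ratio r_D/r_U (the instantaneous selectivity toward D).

S_{D/U} = r_D/r_U = (k₁·C_A)/(k₂·C_A^0.5) = (k₁/k₂)·C_A^0.5.
= (7.51×2.340) / (0.372×2.340^0.5) = 17.57/0.5691 = 30.9.

30.9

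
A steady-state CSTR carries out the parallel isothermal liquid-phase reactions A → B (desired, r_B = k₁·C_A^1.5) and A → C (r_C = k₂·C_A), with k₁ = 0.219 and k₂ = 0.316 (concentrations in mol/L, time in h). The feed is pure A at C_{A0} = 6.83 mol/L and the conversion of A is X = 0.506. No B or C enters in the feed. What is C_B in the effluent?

Exit C_A = C_{A0}(1−X) = 6.83×0.494 = 3.374 mol/L.
In a CSTR the entire volume is at exit conditions, so r_B = 0.219×3.374^1.5 = 1.357 and r_C = 0.316×3.374 = 1.066.
Fraction of consumed A going to B: r_B/(r_B+r_C) = 0.5601.
C_B = 0.5601·C_{A0}·X = 0.5601×6.83×0.506 = 1.94 mol/L.

1.94 mol/L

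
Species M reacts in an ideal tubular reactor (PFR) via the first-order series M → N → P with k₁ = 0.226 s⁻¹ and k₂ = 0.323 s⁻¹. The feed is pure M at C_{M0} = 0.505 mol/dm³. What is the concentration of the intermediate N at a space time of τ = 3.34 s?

0.153 mol/dm³

For first-order series with pure M initially, C_N(τ) = k₁C_{M0}/(k₂−k₁)·(e^(−k₁τ) − e^(−k₂τ)).
e^(−k₁τ) = e^(−0.226×3.34) = e^(−0.7548) = 0.4701; e^(−k₂τ) = e^(−1.079) = 0.3400.
C_N = 0.226×0.505/(0.323−0.226) × (0.4701−0.3400) = 1.177×0.1301 = 0.1531 mol/dm³.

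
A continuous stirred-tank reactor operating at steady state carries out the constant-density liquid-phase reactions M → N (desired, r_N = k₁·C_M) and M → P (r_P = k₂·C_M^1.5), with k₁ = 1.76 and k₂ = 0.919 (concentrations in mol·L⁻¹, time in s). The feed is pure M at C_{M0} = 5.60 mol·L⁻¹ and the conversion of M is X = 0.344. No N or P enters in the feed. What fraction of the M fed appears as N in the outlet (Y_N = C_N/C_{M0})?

0.172

Exit C_M = C_{M0}(1−X) = 5.60×0.656 = 3.674 mol·L⁻¹.
Rates in a CSTR are evaluated at the outlet concentration: r_N = 1.76×3.674 = 6.466, r_P = 0.919×3.674^1.5 = 6.471.
Fraction of consumed M going to N: r_N/(r_N+r_P) = 0.4998.
C_N = 0.4998·C_{M0}·X = 0.4998×5.60×0.344 = 0.963 mol·L⁻¹; Y_N = C_N/C_{M0} = 0.172.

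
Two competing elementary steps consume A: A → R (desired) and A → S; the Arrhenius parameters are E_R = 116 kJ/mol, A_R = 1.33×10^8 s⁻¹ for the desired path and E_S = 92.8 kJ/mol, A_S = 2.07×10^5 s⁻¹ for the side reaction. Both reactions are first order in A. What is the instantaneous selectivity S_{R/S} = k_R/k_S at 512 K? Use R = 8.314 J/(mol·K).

With equal orders, S_{R/S} = k_R/k_S = (A_R/A_S)·exp[(E_S−E_R)/(RT)].
(E_S−E_R)/(RT) = (92.8−116)×10³/(8.314×512) = -23200/4257 = -5.450.
k_R/k_S = (1.33×10^8/2.07×10^5)·exp(-5.450) = 642.5 × 0.004296 = 2.76.
Since E_R > E_S, raising the temperature improves selectivity toward R.

2.76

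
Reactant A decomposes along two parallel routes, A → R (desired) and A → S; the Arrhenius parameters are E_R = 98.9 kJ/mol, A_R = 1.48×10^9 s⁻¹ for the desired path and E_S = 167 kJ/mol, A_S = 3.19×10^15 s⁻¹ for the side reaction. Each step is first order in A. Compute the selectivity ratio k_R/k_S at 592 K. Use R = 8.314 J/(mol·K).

0.474

With equal orders, S_{R/S} = k_R/k_S = (A_R/A_S)·exp[(E_S−E_R)/(RT)].
(E_S−E_R)/(RT) = (167−98.9)×10³/(8.314×592) = 68100/4922 = 13.84.
k_R/k_S = (1.48×10^9/3.19×10^15)·exp(13.84) = 4.639×10^-7 × 1.021×10^6 = 0.474.
Since E_R < E_S, lowering the temperature improves selectivity toward R.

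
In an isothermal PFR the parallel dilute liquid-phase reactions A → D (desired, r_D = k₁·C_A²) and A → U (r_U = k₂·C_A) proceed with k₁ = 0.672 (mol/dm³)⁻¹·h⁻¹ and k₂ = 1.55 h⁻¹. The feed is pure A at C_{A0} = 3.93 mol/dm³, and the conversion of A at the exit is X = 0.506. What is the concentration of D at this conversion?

1.10 mol/dm³

C_A = C_{A0}(1−X) = 1.941 mol/dm³.
Along a PFR/batch, dC_U/dC_A = −r_U/(r_D+r_U) = −k₂/(k₂+k₁·C_A).
Integrating from C_{A0} to C_A: C_U = (1.55/0.672)·ln[(1.55+0.672·3.93)/(1.55+0.672·1.94)] = 2.307·ln(4.191/2.855) = 0.8857 mol/dm³.
Then C_D = (C_{A0}−C_A) − C_U = 1.989 − 0.8857 = 1.103 mol/dm³.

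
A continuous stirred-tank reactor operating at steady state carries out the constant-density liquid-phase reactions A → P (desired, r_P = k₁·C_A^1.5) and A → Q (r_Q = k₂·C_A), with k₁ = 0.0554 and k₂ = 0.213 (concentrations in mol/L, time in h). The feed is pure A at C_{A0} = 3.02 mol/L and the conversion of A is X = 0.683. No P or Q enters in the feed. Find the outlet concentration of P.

0.418 mol/L

Exit C_A = C_{A0}(1−X) = 3.02×0.317 = 0.9573 mol/L.
Rates in a CSTR are evaluated at the outlet concentration: r_P = 0.0554×0.9573^1.5 = 0.05189, r_Q = 0.213×0.9573 = 0.2039.
Fraction of consumed A going to P: r_P/(r_P+r_Q) = 0.2029.
C_P = 0.2029·C_{A0}·X = 0.2029×3.02×0.683 = 0.418 mol/L.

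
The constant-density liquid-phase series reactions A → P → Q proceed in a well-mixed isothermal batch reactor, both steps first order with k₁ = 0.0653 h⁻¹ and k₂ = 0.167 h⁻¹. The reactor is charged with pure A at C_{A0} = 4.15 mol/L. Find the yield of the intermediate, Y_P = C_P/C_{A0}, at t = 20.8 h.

0.145

For first-order series with pure A initially, C_P(t) = k₁C_{A0}/(k₂−k₁)·(e^(−k₁t) − e^(−k₂t)).
e^(−k₁t) = e^(−0.0653×20.8) = e^(−1.358) = 0.2571; e^(−k₂t) = e^(−3.474) = 0.03101.
C_P = 0.0653×4.15/(0.167−0.0653) × (0.2571−0.03101) = 2.665×0.2261 = 0.6025 mol/L.
Y_P = C_P/C_{A0} = 0.6025/4.15 = 0.145.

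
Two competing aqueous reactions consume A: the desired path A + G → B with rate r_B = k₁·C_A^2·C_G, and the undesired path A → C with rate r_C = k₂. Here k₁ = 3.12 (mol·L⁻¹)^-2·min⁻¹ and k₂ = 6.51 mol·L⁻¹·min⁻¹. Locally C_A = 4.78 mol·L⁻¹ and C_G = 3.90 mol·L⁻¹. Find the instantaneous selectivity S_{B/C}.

42.7

S_{B/C} = r_B/r_C = (k₁·C_A^2·C_G)/(k₂) = (k₁/k₂)·C_A^2·C_G.
= (3.12×4.780^2×3.900) / (6.51) = 278.0/6.510 = 42.7.
Since the desired path is higher order in A, keeping C_A high (PFR or concentrated feed) favours B.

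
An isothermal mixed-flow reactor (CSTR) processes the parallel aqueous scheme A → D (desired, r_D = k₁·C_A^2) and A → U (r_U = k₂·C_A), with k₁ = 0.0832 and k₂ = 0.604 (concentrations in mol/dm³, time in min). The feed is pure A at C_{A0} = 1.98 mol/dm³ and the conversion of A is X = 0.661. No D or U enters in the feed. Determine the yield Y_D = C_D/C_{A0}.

Exit C_A = C_{A0}(1−X) = 1.98×0.339 = 0.6712 mol/dm³.
A CSTR operates uniformly at the exit composition, giving r_D = 0.03748 and r_U = 0.4054 (each k·C_A^n at C_A = 0.6712).
Fraction of consumed A going to D: r_D/(r_D+r_U) = 0.08463.
C_D = 0.08463·C_{A0}·X = 0.08463×1.98×0.661 = 0.111 mol/dm³; Y_D = C_D/C_{A0} = 0.0559.

0.0559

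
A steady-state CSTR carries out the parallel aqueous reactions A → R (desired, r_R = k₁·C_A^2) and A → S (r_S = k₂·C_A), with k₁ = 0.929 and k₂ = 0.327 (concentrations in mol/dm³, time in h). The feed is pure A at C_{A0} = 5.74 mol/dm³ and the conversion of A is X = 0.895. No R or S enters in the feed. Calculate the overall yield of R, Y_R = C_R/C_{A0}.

0.565

Exit C_A = C_{A0}(1−X) = 5.74×0.105 = 0.6027 mol/dm³.
In a CSTR the entire volume is at exit conditions, so r_R = 0.929×0.6027^2 = 0.3375 and r_S = 0.327×0.6027 = 0.1971.
Fraction of consumed A going to R: r_R/(r_R+r_S) = 0.6313.
C_R = 0.6313·C_{A0}·X = 0.6313×5.74×0.895 = 3.24 mol/dm³; Y_R = C_R/C_{A0} = 0.565.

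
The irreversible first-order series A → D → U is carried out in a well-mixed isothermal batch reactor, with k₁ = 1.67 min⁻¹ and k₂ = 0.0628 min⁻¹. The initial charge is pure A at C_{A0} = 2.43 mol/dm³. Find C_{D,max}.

At the optimum, C_{D,max}/C_{A0} = (k₁/k₂)^[k₂/(k₂−k₁)].
= (1.67/0.0628)^(0.0628/(0.0628−1.67)) = (26.59)^(-0.03907) = 0.8797.
C_{D,max} = 0.8797×2.43 = 2.14 mol/dm³.

2.14 mol/dm³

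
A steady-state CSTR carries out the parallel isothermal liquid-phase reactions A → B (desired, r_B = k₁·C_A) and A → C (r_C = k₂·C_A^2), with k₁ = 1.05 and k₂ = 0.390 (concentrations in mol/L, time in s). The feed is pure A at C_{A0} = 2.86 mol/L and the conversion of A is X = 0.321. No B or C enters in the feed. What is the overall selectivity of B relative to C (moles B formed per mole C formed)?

1.39

Exit C_A = C_{A0}(1−X) = 2.86×0.679 = 1.942 mol/L.
A CSTR operates uniformly at the exit composition, giving r_B = 2.039 and r_C = 1.471 (each k·C_A^n at C_A = 1.942).
Overall selectivity = C_B/C_C = r_Bτ/(r_Cτ) = r_B/r_C = 1.39.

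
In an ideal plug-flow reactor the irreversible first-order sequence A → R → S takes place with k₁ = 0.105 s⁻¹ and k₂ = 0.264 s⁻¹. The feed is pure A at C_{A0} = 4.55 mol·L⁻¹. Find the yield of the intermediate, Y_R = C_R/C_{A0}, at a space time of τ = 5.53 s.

Solving the coupled first-order balances gives C_R(τ) = [k₁/(k₂−k₁)]·C_{A0}·(e^(−k₁τ) − e^(−k₂τ)).
e^(−k₁τ) = e^(−0.105×5.53) = e^(−0.5806) = 0.5595; e^(−k₂τ) = e^(−1.460) = 0.2323.
C_R = 0.105×4.55/(0.264−0.105) × (0.5595−0.2323) = 3.005×0.3273 = 0.9834 mol·L⁻¹.
Y_R = C_R/C_{A0} = 0.9834/4.55 = 0.216.

0.216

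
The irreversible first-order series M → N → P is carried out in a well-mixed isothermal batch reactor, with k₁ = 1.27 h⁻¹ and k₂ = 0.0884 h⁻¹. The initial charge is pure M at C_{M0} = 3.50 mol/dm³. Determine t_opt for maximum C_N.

The intermediate peaks when r₁ = r₂, i.e. k₁e^(−k₁t) = k₂e^(−k₂t), giving t_opt = ln(k₂/k₁)/(k₂−k₁).
= ln(0.0884/1.27)/(0.0884−1.27) = ln(0.06961)/-1.182 = -2.665/-1.182 = 2.26 h.

2.26 h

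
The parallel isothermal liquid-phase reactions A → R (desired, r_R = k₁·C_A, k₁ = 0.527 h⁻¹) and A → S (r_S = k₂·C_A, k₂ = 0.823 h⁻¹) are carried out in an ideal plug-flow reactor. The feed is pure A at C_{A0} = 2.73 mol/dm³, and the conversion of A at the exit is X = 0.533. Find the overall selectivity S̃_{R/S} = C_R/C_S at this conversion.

0.640

C_A = C_{A0}(1−X) = 1.275 mol/dm³.
Both paths are first order in A, so the instantaneous fraction to R is constant: dC_R/d(−C_A) = k₁/(k₁+k₂) = 0.3904.
C_R = 0.3904·(C_{A0}−C_A) = 0.3904×1.455 = 0.568 mol/dm³.
C_S = (C_{A0}−C_A)−C_R = 0.8871 mol/dm³; S̃_{R/S} = 0.5680/0.8871 = 0.640.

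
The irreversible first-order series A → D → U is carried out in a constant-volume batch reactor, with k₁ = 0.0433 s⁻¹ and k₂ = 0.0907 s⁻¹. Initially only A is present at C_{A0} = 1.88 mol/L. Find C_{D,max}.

0.457 mol/L

For a first-order series the maximum intermediate yield is C_{D,max}/C_{A0} = (k₁/k₂)^[k₂/(k₂−k₁)].
= (0.0433/0.0907)^(0.0907/(0.0907−0.0433)) = (0.4774)^(1.914) = 0.2430.
C_{D,max} = 0.2430×1.88 = 0.457 mol/L.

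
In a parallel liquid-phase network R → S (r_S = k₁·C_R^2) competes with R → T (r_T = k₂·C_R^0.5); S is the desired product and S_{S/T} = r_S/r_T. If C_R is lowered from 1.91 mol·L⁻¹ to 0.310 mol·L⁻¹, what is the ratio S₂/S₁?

0.0654

S_{S/T} = (k₁/k₂)·C_R^1.5, so S₂/S₁ = (C_{R,2}/C_{R,1})^1.5.
= (0.310/1.91)^1.5 = (0.1623)^1.5 = 0.0654.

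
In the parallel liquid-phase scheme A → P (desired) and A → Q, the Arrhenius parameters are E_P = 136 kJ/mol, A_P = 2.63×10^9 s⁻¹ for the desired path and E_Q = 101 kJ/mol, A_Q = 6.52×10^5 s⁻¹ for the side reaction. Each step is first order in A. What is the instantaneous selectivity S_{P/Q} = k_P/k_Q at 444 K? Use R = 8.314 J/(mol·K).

0.308

With equal orders, S_{P/Q} = k_P/k_Q = (A_P/A_Q)·exp[(E_Q−E_P)/(RT)].
(E_Q−E_P)/(RT) = (101−136)×10³/(8.314×444) = -35000/3691 = -9.481.
k_P/k_Q = (2.63×10^9/6.52×10^5)·exp(-9.481) = 4034 × 7.625×10^-5 = 0.308.
Since E_P > E_Q, raising the temperature improves selectivity toward P.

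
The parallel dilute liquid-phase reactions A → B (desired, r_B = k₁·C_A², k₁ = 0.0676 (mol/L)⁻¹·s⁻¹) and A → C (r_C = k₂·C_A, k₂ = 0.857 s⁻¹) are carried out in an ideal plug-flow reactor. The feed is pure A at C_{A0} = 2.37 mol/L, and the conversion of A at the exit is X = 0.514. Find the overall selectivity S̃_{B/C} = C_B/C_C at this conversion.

0.138

C_A = C_{A0}(1−X) = 1.152 mol/L.
Along a PFR/batch, dC_C/dC_A = −r_C/(r_B+r_C) = −k₂/(k₂+k₁·C_A).
Integrating from C_{A0} to C_A: C_C = (0.857/0.0676)·ln[(0.857+0.0676·2.37)/(0.857+0.0676·1.15)] = 12.68·ln(1.017/0.9349) = 1.070 mol/L.
Then C_B = (C_{A0}−C_A) − C_C = 1.218 − 1.070 = 0.1479 mol/L.
S̃_{B/C} = C_B/C_C = 0.1479/1.070 = 0.138.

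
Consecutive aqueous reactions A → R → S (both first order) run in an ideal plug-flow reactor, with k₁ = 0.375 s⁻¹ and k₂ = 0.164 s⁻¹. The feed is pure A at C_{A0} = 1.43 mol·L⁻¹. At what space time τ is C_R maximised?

The intermediate peaks when r₁ = r₂, i.e. k₁e^(−k₁τ) = k₂e^(−k₂τ), giving τ_opt = ln(k₂/k₁)/(k₂−k₁).
= ln(0.164/0.375)/(0.164−0.375) = ln(0.4373)/-0.2110 = -0.8271/-0.2110 = 3.92 s.

3.92 s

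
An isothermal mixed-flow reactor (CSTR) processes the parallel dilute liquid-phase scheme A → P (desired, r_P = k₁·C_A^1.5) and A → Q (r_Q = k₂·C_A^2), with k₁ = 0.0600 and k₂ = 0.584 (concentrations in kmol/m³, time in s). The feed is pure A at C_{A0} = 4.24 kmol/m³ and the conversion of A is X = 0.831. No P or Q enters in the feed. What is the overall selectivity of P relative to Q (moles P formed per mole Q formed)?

Exit C_A = C_{A0}(1−X) = 4.24×0.169 = 0.7166 kmol/m³.
A CSTR operates uniformly at the exit composition, giving r_P = 0.03639 and r_Q = 0.2999 (each k·C_A^n at C_A = 0.7166).
Overall selectivity = C_P/C_Q = r_Pτ/(r_Qτ) = r_P/r_Q = 0.121.

0.121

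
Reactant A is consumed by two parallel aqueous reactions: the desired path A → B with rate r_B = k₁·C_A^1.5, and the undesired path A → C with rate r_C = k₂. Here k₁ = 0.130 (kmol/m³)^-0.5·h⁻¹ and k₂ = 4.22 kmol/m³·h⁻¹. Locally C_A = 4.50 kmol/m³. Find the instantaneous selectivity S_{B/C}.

0.294

S_{B/C} = r_B/r_C = (k₁·C_A^1.5)/(k₂) = (k₁/k₂)·C_A^1.5.
= (0.130×4.500^1.5) / (4.22) = 1.241/4.220 = 0.294.
Since the desired path is higher order in A, keeping C_A high (PFR or concentrated feed) favours B.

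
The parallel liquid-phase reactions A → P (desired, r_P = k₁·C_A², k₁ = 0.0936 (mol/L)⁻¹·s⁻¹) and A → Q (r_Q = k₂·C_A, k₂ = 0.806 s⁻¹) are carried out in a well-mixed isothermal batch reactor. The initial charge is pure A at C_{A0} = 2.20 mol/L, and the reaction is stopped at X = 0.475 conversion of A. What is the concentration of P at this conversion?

C_A = C_{A0}(1−X) = 1.155 mol/L.
Along a PFR/batch, dC_Q/dC_A = −r_Q/(r_P+r_Q) = −k₂/(k₂+k₁·C_A).
Integrating from C_{A0} to C_A: C_Q = (0.806/0.0936)·ln[(0.806+0.0936·2.20)/(0.806+0.0936·1.16)] = 8.611·ln(1.012/0.9141) = 0.8754 mol/L.
Then C_P = (C_{A0}−C_A) − C_Q = 1.045 − 0.8754 = 0.1696 mol/L.

0.170 mol/L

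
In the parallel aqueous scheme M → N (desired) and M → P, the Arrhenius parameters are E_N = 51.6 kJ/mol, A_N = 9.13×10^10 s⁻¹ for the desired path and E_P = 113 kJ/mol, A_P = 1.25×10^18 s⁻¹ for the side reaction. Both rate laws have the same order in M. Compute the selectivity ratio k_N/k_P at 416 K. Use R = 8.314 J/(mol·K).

3.75

Since both paths have the same order in M, the concentration cancels and S_{N/P} = k_N/k_P = (A_N/A_P)·exp[(E_P−E_N)/(RT)].
(E_P−E_N)/(RT) = (113−51.6)×10³/(8.314×416) = 61400/3459 = 17.75.
k_N/k_P = (9.13×10^10/1.25×10^18)·exp(17.75) = 7.304×10^-8 × 5.128×10^7 = 3.75.
Since E_N < E_P, lowering the temperature improves selectivity toward N.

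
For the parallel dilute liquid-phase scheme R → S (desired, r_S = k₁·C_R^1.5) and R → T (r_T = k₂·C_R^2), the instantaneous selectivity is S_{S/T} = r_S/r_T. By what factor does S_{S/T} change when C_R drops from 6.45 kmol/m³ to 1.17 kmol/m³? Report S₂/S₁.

S_{S/T} = (k₁/k₂)·C_R^-0.5, so S₂/S₁ = (C_{R,2}/C_{R,1})^-0.5.
= (1.17/6.45)^(-0.5) = (0.1814)^(-0.5) = 2.35.
Selectivity toward S rises as C_R falls — low-concentration operation is favoured.

2.35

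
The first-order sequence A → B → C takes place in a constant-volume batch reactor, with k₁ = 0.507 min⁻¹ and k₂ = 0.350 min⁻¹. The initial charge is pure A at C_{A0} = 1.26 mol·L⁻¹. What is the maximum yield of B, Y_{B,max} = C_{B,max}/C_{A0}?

At the optimum, C_{B,max}/C_{A0} = (k₁/k₂)^[k₂/(k₂−k₁)].
= (0.507/0.350)^(0.350/(0.350−0.507)) = (1.449)^(-2.229) = 0.4377.

0.438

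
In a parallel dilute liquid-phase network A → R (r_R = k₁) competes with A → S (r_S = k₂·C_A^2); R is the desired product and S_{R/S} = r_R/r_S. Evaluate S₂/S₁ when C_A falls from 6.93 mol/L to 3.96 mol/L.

S_{R/S} = (k₁/k₂)·C_A^-2, so S₂/S₁ = (C_{A,2}/C_{A,1})^-2.
= (3.96/6.93)^(-2) = (0.5714)^(-2) = 3.06.

3.06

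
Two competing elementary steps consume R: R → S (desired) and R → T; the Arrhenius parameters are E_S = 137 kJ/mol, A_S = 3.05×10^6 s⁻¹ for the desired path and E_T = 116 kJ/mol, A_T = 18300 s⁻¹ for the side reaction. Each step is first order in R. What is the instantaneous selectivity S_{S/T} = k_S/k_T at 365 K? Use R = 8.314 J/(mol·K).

0.165

With equal orders, S_{S/T} = k_S/k_T = (A_S/A_T)·exp[(E_T−E_S)/(RT)].
(E_T−E_S)/(RT) = (116−137)×10³/(8.314×365) = -21000/3035 = -6.920.
k_S/k_T = (3.05×10^6/18300)·exp(-6.920) = 166.7 × 9.877×10^-4 = 0.165.
Since E_S > E_T, raising the temperature improves selectivity toward S.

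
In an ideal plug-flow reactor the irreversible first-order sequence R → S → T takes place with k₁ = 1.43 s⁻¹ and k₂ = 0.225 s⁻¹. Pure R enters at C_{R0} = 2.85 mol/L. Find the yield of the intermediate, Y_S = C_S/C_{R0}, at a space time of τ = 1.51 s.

The intermediate concentration in a first-order A→B→C sequence is C_S = k₁C_{R0}(e^(−k₁τ) − e^(−k₂τ))/(k₂−k₁).
e^(−k₁τ) = e^(−1.43×1.51) = e^(−2.159) = 0.1154; e^(−k₂τ) = e^(−0.3397) = 0.7119.
C_S = 1.43×2.85/(0.225−1.43) × (0.1154−0.7119) = (-3.382)×(-0.5965) = 2.018 mol/L.
Y_S = C_S/C_{R0} = 2.018/2.85 = 0.708.

0.708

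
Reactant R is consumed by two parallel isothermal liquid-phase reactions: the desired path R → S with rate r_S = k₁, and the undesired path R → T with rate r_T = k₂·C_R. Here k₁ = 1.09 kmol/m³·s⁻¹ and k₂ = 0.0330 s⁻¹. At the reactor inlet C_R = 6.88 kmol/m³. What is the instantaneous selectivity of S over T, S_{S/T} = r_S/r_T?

S_{S/T} = r_S/r_T = (k₁)/(k₂·C_R) = (k₁/k₂)·C_R⁻¹.
= (1.09) / (0.0330×6.880) = 1.090/0.2270 = 4.80.

4.80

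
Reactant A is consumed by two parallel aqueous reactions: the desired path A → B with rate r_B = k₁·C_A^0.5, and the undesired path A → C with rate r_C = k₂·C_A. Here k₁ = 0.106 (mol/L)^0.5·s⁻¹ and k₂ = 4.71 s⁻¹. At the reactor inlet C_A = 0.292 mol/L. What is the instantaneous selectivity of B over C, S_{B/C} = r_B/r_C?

0.0416

S_{B/C} = r_B/r_C = (k₁·C_A^0.5)/(k₂·C_A) = (k₁/k₂)·C_A^-0.5.
= (0.106×0.2920^0.5) / (4.71×0.2920) = 0.05728/1.375 = 0.0416.
The undesired path is higher order in A, so low C_A (CSTR or dilute feed) favours B.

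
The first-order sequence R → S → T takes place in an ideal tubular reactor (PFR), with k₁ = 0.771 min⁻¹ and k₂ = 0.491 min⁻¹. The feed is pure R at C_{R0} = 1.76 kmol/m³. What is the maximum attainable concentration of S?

For a first-order series the maximum intermediate yield is C_{S,max}/C_{R0} = (k₁/k₂)^[k₂/(k₂−k₁)].
= (0.771/0.491)^(0.491/(0.491−0.771)) = (1.570)^(-1.754) = 0.4533.
C_{S,max} = 0.4533×1.76 = 0.798 kmol/m³.

0.798 kmol/m³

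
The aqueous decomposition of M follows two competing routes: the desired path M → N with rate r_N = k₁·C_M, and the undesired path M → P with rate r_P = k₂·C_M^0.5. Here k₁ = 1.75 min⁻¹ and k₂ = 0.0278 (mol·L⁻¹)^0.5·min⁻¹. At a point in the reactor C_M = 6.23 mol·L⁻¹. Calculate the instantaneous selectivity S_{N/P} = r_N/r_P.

S_{N/P} = r_N/r_P = (k₁·C_M)/(k₂·C_M^0.5) = (k₁/k₂)·C_M^0.5.
= (1.75×6.230) / (0.0278×6.230^0.5) = 10.90/0.06939 = 157.
Since the desired path is higher order in M, keeping C_M high (PFR or concentrated feed) favours N.

157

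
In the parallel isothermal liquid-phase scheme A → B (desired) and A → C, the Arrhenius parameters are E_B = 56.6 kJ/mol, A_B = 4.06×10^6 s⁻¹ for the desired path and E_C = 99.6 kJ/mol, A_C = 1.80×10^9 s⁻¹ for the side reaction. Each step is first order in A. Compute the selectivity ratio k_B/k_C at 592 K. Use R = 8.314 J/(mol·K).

k_B/k_C = (A_B/A_C)·exp[−(E_B−E_C)/(RT)] = (A_B/A_C)·exp[(E_C−E_B)/(RT)].
(E_C−E_B)/(RT) = (99.6−56.6)×10³/(8.314×592) = 43000/4922 = 8.736.
k_B/k_C = (4.06×10^6/1.80×10^9)·exp(8.736) = 0.002256 × 6226 = 14.0.

14.0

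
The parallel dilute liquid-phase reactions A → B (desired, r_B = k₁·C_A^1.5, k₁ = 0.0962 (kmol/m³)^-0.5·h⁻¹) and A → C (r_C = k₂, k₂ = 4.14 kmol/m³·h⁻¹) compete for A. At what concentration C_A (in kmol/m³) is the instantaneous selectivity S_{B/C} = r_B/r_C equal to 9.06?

S_{B/C} = (k₁/k₂)·C_A^1.5 ⇒ C_A = (S·k₂/k₁)^(1/1.5).
= (9.06×4.14/0.0962)^(0.6667) = (389.9)^(0.6667) = 53.4 kmol/m³.

53.4 kmol/m³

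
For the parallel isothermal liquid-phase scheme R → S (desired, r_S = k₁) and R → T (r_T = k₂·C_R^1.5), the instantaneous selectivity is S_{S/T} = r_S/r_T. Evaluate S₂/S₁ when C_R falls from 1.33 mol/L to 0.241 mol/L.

13.0

S_{S/T} = (k₁/k₂)·C_R^-1.5, so S₂/S₁ = (C_{R,2}/C_{R,1})^-1.5.
= (0.241/1.33)^(-1.5) = (0.1812)^(-1.5) = 13.0.
Selectivity toward S rises as C_R falls — low-concentration operation is favoured.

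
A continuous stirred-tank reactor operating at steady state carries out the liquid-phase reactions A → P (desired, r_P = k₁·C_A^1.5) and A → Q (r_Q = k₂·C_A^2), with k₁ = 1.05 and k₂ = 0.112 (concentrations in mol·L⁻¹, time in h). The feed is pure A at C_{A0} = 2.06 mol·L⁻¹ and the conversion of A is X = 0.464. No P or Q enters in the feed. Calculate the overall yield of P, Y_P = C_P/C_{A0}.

0.417

Exit C_A = C_{A0}(1−X) = 2.06×0.536 = 1.104 mol·L⁻¹.
A CSTR operates uniformly at the exit composition, giving r_P = 1.218 and r_Q = 0.1365 (each k·C_A^n at C_A = 1.104).
Fraction of consumed A going to P: r_P/(r_P+r_Q) = 0.8992.
C_P = 0.8992·C_{A0}·X = 0.8992×2.06×0.464 = 0.860 mol·L⁻¹; Y_P = C_P/C_{A0} = 0.417.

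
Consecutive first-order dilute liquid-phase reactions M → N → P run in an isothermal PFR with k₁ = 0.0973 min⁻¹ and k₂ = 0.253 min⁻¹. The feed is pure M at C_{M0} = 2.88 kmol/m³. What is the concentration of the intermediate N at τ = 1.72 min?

0.358 kmol/m³

For first-order series with pure M initially, C_N(τ) = k₁C_{M0}/(k₂−k₁)·(e^(−k₁τ) − e^(−k₂τ)).
e^(−k₁τ) = e^(−0.0973×1.72) = e^(−0.1674) = 0.8459; e^(−k₂τ) = e^(−0.4352) = 0.6472.
C_N = 0.0973×2.88/(0.253−0.0973) × (0.8459−0.6472) = 1.800×0.1987 = 0.3577 kmol/m³.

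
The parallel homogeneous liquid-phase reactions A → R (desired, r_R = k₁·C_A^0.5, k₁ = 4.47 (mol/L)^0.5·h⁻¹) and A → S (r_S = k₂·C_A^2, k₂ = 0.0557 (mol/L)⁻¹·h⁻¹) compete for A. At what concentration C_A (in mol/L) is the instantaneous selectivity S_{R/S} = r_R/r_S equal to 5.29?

6.13 mol/L

S_{R/S} = (k₁/k₂)·C_A^-1.5 ⇒ C_A = (S·k₂/k₁)^(1/(-1.5)).
= (5.29×0.0557/4.47)^(-0.6667) = (0.06592)^(-0.6667) = 6.13 mol/L.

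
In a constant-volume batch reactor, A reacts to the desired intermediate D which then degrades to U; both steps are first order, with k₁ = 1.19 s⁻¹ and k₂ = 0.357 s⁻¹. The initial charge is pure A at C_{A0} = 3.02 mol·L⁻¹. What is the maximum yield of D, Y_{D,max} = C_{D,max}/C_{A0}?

For a first-order series the maximum intermediate yield is C_{D,max}/C_{A0} = (k₁/k₂)^[k₂/(k₂−k₁)].
= (1.19/0.357)^(0.357/(0.357−1.19)) = (3.333)^(-0.4286) = 0.5969.

0.597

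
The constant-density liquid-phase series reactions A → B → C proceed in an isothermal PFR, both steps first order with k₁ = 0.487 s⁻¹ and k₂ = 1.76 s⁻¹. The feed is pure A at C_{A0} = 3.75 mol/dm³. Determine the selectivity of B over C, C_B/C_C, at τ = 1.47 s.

Solving the coupled first-order balances gives C_B(τ) = [k₁/(k₂−k₁)]·C_{A0}·(e^(−k₁τ) − e^(−k₂τ)).
e^(−k₁τ) = e^(−0.487×1.47) = e^(−0.7159) = 0.4888; e^(−k₂τ) = e^(−2.587) = 0.07523.
C_B = 0.487×3.75/(1.76−0.487) × (0.4888−0.07523) = 1.435×0.4135 = 0.5932 mol/dm³.
C_A = C_{A0}e^(−k₁τ) = 1.833 mol/dm³, so C_C = C_{A0}−C_A−C_B = 1.324 mol/dm³; C_B/C_C = 0.448.

0.448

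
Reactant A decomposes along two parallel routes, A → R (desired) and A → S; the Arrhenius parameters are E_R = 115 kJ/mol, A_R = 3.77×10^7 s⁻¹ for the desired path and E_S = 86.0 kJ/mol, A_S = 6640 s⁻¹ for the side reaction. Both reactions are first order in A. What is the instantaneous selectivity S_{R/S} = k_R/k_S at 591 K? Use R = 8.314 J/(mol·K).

Since both paths have the same order in A, the concentration cancels and S_{R/S} = k_R/k_S = (A_R/A_S)·exp[(E_S−E_R)/(RT)].
(E_S−E_R)/(RT) = (86.0−115)×10³/(8.314×591) = -29000/4914 = -5.902.
k_R/k_S = (3.77×10^7/6640)·exp(-5.902) = 5678 × 0.002734 = 15.5.
Since E_R > E_S, raising the temperature improves selectivity toward R.

15.5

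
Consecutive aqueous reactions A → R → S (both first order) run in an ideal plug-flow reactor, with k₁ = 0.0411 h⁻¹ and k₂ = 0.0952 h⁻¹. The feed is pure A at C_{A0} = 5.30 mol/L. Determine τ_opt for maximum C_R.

15.5 h

Setting dC_R/dτ = 0 gives τ_opt = ln(k₂/k₁)/(k₂−k₁).
= ln(0.0952/0.0411)/(0.0952−0.0411) = ln(2.316)/0.05410 = 0.8400/0.05410 = 15.5 h.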